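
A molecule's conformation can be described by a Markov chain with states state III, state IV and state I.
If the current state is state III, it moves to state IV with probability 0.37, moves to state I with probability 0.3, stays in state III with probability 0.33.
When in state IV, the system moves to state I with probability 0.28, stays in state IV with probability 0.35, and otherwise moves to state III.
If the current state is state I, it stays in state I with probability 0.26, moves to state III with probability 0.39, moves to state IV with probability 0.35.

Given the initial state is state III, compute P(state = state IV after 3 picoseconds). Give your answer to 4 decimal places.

0.3573

Propagate the distribution vector 3 picoseconds from state III.
After 0 picoseconds: (1.0000, 0.0000, 0.0000)
After 1 picosecond: (0.3300, 0.3700, 0.3000)
After 2 picoseconds: (0.3628, 0.3566, 0.2806)
After 3 picoseconds: (0.3611, 0.3573, 0.2816)
P(in state IV after 3 picoseconds) = 0.3573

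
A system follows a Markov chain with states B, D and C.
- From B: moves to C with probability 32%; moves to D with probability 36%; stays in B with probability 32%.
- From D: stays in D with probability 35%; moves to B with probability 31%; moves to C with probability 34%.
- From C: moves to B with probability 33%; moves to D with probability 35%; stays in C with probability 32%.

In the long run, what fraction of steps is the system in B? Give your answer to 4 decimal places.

0.3197

Let the stationary distribution be π with π = πP and π_1 + π_2 + π_3 = 1.
π_1 = 0.32·π_1 + 0.31·π_2 + 0.33·π_3
π_2 = 0.36·π_1 + 0.35·π_2 + 0.35·π_3
Solving with the normalization constraint gives π = (0.3197, 0.3532, 0.3271).
So the stationary probability of B is 0.3197.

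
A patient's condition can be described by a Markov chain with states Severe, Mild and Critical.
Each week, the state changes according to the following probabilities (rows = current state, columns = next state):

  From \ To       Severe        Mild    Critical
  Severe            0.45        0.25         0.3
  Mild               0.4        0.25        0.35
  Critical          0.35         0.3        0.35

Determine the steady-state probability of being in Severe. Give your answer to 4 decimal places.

0.4037

Let the stationary distribution be π with π = πP and π_1 + π_2 + π_3 = 1.
π_1 = 0.45·π_1 + 0.4·π_2 + 0.35·π_3
π_2 = 0.25·π_1 + 0.25·π_2 + 0.3·π_3
Solving with the normalization constraint gives π = (0.4037, 0.2665, 0.3298).
So the stationary probability of Severe is 0.4037.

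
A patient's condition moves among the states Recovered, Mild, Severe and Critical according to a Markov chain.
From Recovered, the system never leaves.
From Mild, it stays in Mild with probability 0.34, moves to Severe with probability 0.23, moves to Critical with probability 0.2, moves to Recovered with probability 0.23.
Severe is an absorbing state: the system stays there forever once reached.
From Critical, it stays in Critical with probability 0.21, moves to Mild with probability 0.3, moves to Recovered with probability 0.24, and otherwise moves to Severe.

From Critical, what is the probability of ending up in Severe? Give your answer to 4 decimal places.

0.5072

Let h(s) be the probability of absorption at Severe starting from transient state s. Then h(Severe) = 1 and h(Recovered) = 0. By first-step analysis:
h(Mild) = 0.23·0 + 0.34·h(Mild) + 0.23·1 + 0.2·h(Critical)
h(Critical) = 0.24·0 + 0.3·h(Mild) + 0.25·1 + 0.21·h(Critical)
Solving: h(Mild) = 0.5022, h(Critical) = 0.5072.
Starting from Critical, the probability is 0.5072.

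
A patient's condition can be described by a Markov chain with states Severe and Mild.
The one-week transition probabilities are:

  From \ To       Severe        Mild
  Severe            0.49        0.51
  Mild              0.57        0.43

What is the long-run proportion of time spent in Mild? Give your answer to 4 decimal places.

Let the stationary distribution be π with π = πP and π_1 + π_2 = 1.
π_1 = 0.49·π_1 + 0.57·π_2
Solving with the normalization constraint gives π = (0.5278, 0.4722).
So the stationary probability of Mild is 0.4722.

0.4722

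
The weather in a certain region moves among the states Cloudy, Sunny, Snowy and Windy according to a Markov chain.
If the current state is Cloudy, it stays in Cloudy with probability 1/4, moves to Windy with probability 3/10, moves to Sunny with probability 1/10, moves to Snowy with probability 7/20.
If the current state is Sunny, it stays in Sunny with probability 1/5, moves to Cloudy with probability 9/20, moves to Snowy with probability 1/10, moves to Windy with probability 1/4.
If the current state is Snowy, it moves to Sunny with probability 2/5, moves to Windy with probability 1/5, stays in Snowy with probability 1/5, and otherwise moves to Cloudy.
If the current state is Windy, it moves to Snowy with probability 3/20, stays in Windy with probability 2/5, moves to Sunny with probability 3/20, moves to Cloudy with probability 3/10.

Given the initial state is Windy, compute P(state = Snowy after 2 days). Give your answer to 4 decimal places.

Propagate the distribution vector 2 days from Windy.
After 0 days: (0.0000, 0.0000, 0.0000, 1.0000)
After 1 day: (0.3000, 0.1500, 0.1500, 0.4000)
After 2 days: (0.2925, 0.1800, 0.2100, 0.3175)
P(in Snowy after 2 days) = 0.2100

0.2100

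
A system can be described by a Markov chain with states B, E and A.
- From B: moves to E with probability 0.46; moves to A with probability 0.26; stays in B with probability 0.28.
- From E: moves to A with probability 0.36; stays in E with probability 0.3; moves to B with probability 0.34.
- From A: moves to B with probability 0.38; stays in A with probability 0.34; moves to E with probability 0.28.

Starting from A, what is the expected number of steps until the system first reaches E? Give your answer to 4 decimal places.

2.9224

Let t(s) be the expected number of steps to first reach E from state s, with t(E) = 0. Conditioning on the first step:
t(B) = 1 + 0.28·t(B) + 0.26·t(A)
t(A) = 1 + 0.38·t(B) + 0.34·t(A)
Solving: t(B) = 2.4442, t(A) = 2.9224.
Expected steps from A to E: 2.9224.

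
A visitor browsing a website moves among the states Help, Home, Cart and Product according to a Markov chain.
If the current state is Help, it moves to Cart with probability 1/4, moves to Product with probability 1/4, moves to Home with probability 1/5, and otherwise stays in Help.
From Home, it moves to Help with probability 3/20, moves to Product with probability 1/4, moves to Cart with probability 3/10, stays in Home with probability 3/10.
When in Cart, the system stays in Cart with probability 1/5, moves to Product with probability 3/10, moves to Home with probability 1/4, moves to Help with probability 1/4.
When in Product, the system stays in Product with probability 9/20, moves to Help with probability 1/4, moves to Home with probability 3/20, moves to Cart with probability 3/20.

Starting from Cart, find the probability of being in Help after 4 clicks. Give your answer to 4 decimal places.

Propagate the distribution vector 4 clicks from Cart.
After 0 clicks: (0.0000, 0.0000, 1.0000, 0.0000)
After 1 click: (0.2500, 0.2500, 0.2000, 0.3000)
After 2 clicks: (0.2375, 0.2200, 0.2225, 0.3200)
After 3 clicks: (0.2399, 0.2171, 0.2179, 0.3251)
After 4 clicks: (0.2403, 0.2164, 0.2175, 0.3259)
P(in Help after 4 clicks) = 0.2403

0.2403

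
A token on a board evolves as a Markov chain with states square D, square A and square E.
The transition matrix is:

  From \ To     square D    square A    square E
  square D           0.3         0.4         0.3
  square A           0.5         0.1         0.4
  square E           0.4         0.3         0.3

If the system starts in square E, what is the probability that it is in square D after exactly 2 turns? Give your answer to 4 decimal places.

Sum over the intermediate state after 1 turn:
P = P(square E→square D)·P(square D→square D) + P(square E→square A)·P(square A→square D) + P(square E→square E)·P(square E→square D)
  = 0.4×0.3 + 0.3×0.5 + 0.3×0.4
  = 0.1200 + 0.1500 + 0.1200 = 0.3900

0.3900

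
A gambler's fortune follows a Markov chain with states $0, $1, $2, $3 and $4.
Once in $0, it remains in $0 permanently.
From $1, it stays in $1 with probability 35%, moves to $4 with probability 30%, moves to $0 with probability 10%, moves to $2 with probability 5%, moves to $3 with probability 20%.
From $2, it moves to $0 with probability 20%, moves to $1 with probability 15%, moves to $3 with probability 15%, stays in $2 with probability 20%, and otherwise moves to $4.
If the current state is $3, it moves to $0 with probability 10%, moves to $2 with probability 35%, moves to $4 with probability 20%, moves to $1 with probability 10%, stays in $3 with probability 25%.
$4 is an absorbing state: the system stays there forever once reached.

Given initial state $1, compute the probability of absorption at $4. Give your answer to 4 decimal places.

0.7121

Let h(s) be the probability of absorption at $4 starting from transient state s. Then h($4) = 1 and h($0) = 0. By first-step analysis:
h($1) = 0.1·0 + 0.35·h($1) + 0.05·h($2) + 0.2·h($3) + 0.3·1
h($2) = 0.2·0 + 0.15·h($1) + 0.2·h($2) + 0.15·h($3) + 0.3·1
h($3) = 0.1·0 + 0.1·h($1) + 0.35·h($2) + 0.25·h($3) + 0.2·1
Solving: h($1) = 0.7121, h($2) = 0.6316, h($3) = 0.6563.
Starting from $1, the probability is 0.7121.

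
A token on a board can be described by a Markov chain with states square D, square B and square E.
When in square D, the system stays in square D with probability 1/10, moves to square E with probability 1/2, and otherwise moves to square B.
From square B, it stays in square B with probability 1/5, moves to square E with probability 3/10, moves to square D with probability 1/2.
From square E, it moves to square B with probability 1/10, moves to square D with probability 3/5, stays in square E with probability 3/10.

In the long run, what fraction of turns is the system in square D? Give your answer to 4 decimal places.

0.3841

Let the stationary distribution be π with π = πP and π_1 + π_2 + π_3 = 1.
π_1 = 0.1·π_1 + 0.5·π_2 + 0.6·π_3
π_2 = 0.4·π_1 + 0.2·π_2 + 0.1·π_3
Solving with the normalization constraint gives π = (0.3841, 0.2391, 0.3768).
So the stationary probability of square D is 0.3841.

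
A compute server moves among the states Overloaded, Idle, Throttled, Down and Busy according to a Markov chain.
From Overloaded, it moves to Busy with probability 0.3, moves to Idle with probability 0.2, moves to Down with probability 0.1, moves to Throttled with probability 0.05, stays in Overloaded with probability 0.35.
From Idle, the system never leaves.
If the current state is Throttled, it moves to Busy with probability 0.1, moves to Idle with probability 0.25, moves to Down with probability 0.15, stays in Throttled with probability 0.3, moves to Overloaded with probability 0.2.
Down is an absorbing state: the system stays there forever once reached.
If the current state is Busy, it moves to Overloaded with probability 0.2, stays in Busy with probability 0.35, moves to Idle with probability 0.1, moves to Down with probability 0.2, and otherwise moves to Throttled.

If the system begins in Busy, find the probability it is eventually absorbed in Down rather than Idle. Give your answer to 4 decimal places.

Let h(s) be the probability of absorption at Down starting from transient state s. Then h(Down) = 1 and h(Idle) = 0. By first-step analysis:
h(Overloaded) = 0.35·h(Overloaded) + 0.2·0 + 0.05·h(Throttled) + 0.1·1 + 0.3·h(Busy)
h(Throttled) = 0.2·h(Overloaded) + 0.25·0 + 0.3·h(Throttled) + 0.15·1 + 0.1·h(Busy)
h(Busy) = 0.2·h(Overloaded) + 0.1·0 + 0.15·h(Throttled) + 0.2·1 + 0.35·h(Busy)
Solving: h(Overloaded) = 0.4335, h(Throttled) = 0.4148, h(Busy) = 0.5368.
Starting from Busy, the probability is 0.5368.

0.5368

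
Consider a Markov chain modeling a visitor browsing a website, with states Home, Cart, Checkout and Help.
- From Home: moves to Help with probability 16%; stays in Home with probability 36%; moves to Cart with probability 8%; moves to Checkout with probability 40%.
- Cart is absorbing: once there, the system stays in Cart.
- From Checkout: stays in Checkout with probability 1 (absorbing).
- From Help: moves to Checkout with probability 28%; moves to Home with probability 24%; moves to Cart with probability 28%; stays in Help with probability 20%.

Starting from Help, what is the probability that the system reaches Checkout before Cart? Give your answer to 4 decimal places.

0.5811

Let h(s) be the probability of absorption at Checkout starting from transient state s. Then h(Checkout) = 1 and h(Cart) = 0. By first-step analysis:
h(Home) = 0.36·h(Home) + 0.08·0 + 0.4·1 + 0.16·h(Help)
h(Help) = 0.24·h(Home) + 0.28·0 + 0.28·1 + 0.2·h(Help)
Solving: h(Home) = 0.7703, h(Help) = 0.5811.
Starting from Help, the probability is 0.5811.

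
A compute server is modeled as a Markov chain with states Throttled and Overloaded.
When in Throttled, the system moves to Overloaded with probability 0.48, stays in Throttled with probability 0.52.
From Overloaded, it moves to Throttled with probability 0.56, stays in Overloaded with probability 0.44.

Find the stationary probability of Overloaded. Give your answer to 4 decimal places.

0.4615

Let the stationary distribution be π with π = πP and π_1 + π_2 = 1.
π_1 = 0.52·π_1 + 0.56·π_2
Solving with the normalization constraint gives π = (0.5385, 0.4615).
So the stationary probability of Overloaded is 0.4615.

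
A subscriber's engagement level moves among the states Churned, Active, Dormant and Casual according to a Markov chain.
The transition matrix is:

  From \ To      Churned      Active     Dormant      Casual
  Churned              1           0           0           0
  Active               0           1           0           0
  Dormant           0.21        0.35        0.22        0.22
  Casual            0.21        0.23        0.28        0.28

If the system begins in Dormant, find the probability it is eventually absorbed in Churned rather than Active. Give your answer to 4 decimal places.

0.3948

Let h(s) be the probability of absorption at Churned starting from transient state s. Then h(Churned) = 1 and h(Active) = 0. By first-step analysis:
h(Dormant) = 0.21·1 + 0.35·0 + 0.22·h(Dormant) + 0.22·h(Casual)
h(Casual) = 0.21·1 + 0.23·0 + 0.28·h(Dormant) + 0.28·h(Casual)
Solving: h(Dormant) = 0.3948, h(Casual) = 0.4452.
Starting from Dormant, the probability is 0.3948.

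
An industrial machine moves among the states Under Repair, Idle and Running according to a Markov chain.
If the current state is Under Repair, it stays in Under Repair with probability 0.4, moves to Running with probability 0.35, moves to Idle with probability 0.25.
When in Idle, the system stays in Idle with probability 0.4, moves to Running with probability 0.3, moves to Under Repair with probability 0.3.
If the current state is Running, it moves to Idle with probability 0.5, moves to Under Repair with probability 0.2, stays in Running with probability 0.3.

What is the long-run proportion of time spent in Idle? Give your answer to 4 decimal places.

Let the stationary distribution be π with π = πP and π_1 + π_2 + π_3 = 1.
π_1 = 0.4·π_1 + 0.3·π_2 + 0.2·π_3
π_2 = 0.25·π_1 + 0.4·π_2 + 0.5·π_3
Solving with the normalization constraint gives π = (0.2983, 0.3867, 0.3149).
So the stationary probability of Idle is 0.3867.

0.3867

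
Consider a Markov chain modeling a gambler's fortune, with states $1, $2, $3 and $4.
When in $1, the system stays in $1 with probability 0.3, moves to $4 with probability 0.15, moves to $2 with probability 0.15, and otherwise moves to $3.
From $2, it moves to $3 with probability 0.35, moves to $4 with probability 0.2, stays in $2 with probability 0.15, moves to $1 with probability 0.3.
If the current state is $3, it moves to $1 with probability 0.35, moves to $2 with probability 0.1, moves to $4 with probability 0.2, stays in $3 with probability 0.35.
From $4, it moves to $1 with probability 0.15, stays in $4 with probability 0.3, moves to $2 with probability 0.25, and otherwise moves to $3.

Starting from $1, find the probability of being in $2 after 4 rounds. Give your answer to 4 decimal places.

0.1528

Propagate the distribution vector 4 rounds from $1.
After 0 rounds: (1.0000, 0.0000, 0.0000, 0.0000)
After 1 round: (0.3000, 0.1500, 0.4000, 0.1500)
After 2 rounds: (0.2975, 0.1450, 0.3575, 0.2000)
After 3 rounds: (0.2879, 0.1521, 0.3549, 0.2051)
After 4 rounds: (0.2870, 0.1528, 0.3541, 0.2061)
P(in $2 after 4 rounds) = 0.1528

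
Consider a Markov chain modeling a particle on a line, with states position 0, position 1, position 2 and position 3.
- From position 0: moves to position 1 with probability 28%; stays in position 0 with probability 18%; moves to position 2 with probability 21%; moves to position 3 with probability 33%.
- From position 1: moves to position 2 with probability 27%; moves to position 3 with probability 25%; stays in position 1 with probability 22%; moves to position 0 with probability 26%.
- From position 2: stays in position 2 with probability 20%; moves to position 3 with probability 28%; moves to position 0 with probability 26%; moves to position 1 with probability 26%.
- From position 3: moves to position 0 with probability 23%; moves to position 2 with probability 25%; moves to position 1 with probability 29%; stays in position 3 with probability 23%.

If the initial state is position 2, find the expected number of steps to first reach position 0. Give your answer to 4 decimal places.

3.9648

Let t(s) be the expected number of steps to first reach position 0 from state s, with t(position 0) = 0. Conditioning on the first step:
t(position 1) = 1 + 0.22·t(position 1) + 0.27·t(position 2) + 0.25·t(position 3)
t(position 2) = 1 + 0.26·t(position 1) + 0.2·t(position 2) + 0.28·t(position 3)
t(position 3) = 1 + 0.29·t(position 1) + 0.25·t(position 2) + 0.23·t(position 3)
Solving: t(position 1) = 3.9615, t(position 2) = 3.9648, t(position 3) = 4.0780.
Expected steps from position 2 to position 0: 3.9648.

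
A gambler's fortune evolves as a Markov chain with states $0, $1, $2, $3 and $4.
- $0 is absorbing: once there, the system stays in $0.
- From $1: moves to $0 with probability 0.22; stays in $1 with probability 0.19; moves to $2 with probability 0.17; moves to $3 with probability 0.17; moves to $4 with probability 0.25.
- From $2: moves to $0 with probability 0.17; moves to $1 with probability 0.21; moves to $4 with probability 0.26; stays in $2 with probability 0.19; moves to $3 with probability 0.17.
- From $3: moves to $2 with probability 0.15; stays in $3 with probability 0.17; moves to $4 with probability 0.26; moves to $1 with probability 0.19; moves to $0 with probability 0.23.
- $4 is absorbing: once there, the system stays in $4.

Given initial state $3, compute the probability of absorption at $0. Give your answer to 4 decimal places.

Let h(s) be the probability of absorption at $0 starting from transient state s. Then h($0) = 1 and h($4) = 0. By first-step analysis:
h($1) = 0.22·1 + 0.19·h($1) + 0.17·h($2) + 0.17·h($3) + 0.25·0
h($2) = 0.17·1 + 0.21·h($1) + 0.19·h($2) + 0.17·h($3) + 0.26·0
h($3) = 0.23·1 + 0.19·h($1) + 0.15·h($2) + 0.17·h($3) + 0.26·0
Solving: h($1) = 0.4569, h($2) = 0.4246, h($3) = 0.4584.
Starting from $3, the probability is 0.4584.

0.4584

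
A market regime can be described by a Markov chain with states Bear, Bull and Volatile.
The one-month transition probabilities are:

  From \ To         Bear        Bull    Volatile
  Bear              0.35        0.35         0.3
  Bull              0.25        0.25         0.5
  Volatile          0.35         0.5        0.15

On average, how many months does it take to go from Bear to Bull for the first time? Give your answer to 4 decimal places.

2.5698

Let t(s) be the expected number of months to first reach Bull from state s, with t(Bull) = 0. Conditioning on the first month:
t(Bear) = 1 + 0.35·t(Bear) + 0.3·t(Volatile)
t(Volatile) = 1 + 0.35·t(Bear) + 0.15·t(Volatile)
Solving: t(Bear) = 2.5698, t(Volatile) = 2.2346.
Expected months from Bear to Bull: 2.5698.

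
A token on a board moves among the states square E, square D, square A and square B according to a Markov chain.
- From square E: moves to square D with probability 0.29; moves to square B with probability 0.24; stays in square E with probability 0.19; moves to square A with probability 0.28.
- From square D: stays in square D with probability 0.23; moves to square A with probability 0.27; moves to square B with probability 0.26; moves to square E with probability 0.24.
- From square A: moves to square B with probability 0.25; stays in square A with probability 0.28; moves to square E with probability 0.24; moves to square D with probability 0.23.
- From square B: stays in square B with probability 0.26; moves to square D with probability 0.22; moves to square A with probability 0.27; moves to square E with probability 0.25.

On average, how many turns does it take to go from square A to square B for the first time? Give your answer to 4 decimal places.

Let t(s) be the expected number of turns to first reach square B from state s, with t(square B) = 0. Conditioning on the first turn:
t(square E) = 1 + 0.19·t(square E) + 0.29·t(square D) + 0.28·t(square A)
t(square D) = 1 + 0.24·t(square E) + 0.23·t(square D) + 0.27·t(square A)
t(square A) = 1 + 0.24·t(square E) + 0.23·t(square D) + 0.28·t(square A)
Solving: t(square E) = 4.0334, t(square D) = 3.9576, t(square A) = 3.9976.
Expected turns from square A to square B: 3.9976.

3.9976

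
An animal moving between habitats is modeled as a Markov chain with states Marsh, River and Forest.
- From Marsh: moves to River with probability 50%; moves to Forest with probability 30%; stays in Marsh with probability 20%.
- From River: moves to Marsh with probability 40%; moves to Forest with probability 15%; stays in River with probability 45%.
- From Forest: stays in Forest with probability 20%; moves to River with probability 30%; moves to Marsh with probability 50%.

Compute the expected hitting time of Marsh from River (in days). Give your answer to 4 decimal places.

Let t(s) be the expected number of days to first reach Marsh from state s, with t(Marsh) = 0. Conditioning on the first day:
t(River) = 1 + 0.45·t(River) + 0.15·t(Forest)
t(Forest) = 1 + 0.3·t(River) + 0.2·t(Forest)
Solving: t(River) = 2.4051, t(Forest) = 2.1519.
Expected days from River to Marsh: 2.4051.

2.4051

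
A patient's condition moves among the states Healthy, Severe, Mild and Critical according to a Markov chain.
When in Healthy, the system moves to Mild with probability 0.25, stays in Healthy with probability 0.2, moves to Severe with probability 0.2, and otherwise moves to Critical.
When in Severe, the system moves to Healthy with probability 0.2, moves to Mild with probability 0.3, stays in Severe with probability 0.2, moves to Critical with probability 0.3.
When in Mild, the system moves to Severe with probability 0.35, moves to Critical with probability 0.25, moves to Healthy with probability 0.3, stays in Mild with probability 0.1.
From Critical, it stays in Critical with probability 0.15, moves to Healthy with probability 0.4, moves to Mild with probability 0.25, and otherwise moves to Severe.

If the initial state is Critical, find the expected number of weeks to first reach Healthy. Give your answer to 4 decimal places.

Let t(s) be the expected number of weeks to first reach Healthy from state s, with t(Healthy) = 0. Conditioning on the first week:
t(Severe) = 1 + 0.2·t(Severe) + 0.3·t(Mild) + 0.3·t(Critical)
t(Mild) = 1 + 0.35·t(Severe) + 0.1·t(Mild) + 0.25·t(Critical)
t(Critical) = 1 + 0.2·t(Severe) + 0.25·t(Mild) + 0.15·t(Critical)
Solving: t(Severe) = 3.6490, t(Mild) = 3.3709, t(Critical) = 3.0265.
Expected weeks from Critical to Healthy: 3.0265.

3.0265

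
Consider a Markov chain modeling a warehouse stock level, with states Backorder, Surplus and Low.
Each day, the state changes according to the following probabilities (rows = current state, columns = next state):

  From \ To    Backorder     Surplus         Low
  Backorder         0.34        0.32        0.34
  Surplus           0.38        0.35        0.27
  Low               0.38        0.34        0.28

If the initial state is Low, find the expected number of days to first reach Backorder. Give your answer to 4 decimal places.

Let t(s) be the expected number of days to first reach Backorder from state s, with t(Backorder) = 0. Conditioning on the first day:
t(Surplus) = 1 + 0.35·t(Surplus) + 0.27·t(Low)
t(Low) = 1 + 0.34·t(Surplus) + 0.28·t(Low)
Solving: t(Surplus) = 2.6316, t(Low) = 2.6316.
Expected days from Low to Backorder: 2.6316.

2.6316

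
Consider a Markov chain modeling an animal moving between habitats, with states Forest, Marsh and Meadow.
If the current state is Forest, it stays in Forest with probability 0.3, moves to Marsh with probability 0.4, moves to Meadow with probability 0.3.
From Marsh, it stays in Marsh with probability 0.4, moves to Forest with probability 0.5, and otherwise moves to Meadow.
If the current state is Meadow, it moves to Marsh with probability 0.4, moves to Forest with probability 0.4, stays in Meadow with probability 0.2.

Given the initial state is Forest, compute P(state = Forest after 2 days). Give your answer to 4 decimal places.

0.4100

Sum over the intermediate state after 1 day:
P = P(Forest→Forest)·P(Forest→Forest) + P(Forest→Marsh)·P(Marsh→Forest) + P(Forest→Meadow)·P(Meadow→Forest)
  = 0.3×0.3 + 0.4×0.5 + 0.3×0.4
  = 0.0900 + 0.2000 + 0.1200 = 0.4100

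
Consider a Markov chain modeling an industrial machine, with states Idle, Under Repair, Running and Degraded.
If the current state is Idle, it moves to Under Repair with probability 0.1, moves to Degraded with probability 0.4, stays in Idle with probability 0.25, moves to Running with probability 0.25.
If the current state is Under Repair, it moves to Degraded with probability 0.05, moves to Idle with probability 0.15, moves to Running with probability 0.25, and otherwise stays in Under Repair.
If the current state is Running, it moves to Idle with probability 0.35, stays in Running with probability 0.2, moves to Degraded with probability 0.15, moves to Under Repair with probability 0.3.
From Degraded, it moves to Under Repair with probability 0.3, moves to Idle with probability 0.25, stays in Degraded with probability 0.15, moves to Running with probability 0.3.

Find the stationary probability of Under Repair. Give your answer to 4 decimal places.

0.3357

Let the stationary distribution be π with π = πP and π_1 + π_2 + π_3 + π_4 = 1.
π_1 = 0.25·π_1 + 0.15·π_2 + 0.35·π_3 + 0.25·π_4
π_2 = 0.1·π_1 + 0.55·π_2 + 0.3·π_3 + 0.3·π_4
π_3 = 0.25·π_1 + 0.25·π_2 + 0.2·π_3 + 0.3·π_4
Solving with the normalization constraint gives π = (0.2411, 0.3357, 0.2465, 0.1767).
So the stationary probability of Under Repair is 0.3357.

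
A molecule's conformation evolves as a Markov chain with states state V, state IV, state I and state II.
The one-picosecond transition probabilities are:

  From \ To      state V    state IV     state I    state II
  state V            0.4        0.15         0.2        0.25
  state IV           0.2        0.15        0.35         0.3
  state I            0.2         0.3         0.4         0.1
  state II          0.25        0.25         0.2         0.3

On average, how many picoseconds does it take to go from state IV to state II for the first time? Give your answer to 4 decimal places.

4.5104

Let t(s) be the expected number of picoseconds to first reach state II from state s, with t(state II) = 0. Conditioning on the first picosecond:
t(state V) = 1 + 0.4·t(state V) + 0.15·t(state IV) + 0.2·t(state I)
t(state IV) = 1 + 0.2·t(state V) + 0.15·t(state IV) + 0.35·t(state I)
t(state I) = 1 + 0.2·t(state V) + 0.3·t(state IV) + 0.4·t(state I)
Solving: t(state V) = 4.6142, t(state IV) = 4.5104, t(state I) = 5.4599.
Expected picoseconds from state IV to state II: 4.5104.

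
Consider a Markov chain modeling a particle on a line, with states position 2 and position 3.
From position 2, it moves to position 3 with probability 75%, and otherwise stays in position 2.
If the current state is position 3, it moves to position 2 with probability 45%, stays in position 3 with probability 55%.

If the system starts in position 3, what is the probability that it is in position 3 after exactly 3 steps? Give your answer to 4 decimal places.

Propagate the distribution vector 3 steps from position 3.
After 0 steps: (0.0000, 1.0000)
After 1 step: (0.4500, 0.5500)
After 2 steps: (0.3600, 0.6400)
After 3 steps: (0.3780, 0.6220)
P(in position 3 after 3 steps) = 0.6220

0.6220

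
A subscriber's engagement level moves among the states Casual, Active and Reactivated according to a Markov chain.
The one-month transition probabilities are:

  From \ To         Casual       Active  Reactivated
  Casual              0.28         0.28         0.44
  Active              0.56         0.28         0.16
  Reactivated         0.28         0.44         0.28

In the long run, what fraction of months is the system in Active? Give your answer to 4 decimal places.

0.3280

Let the stationary distribution be π with π = πP and π_1 + π_2 + π_3 = 1.
π_1 = 0.28·π_1 + 0.56·π_2 + 0.28·π_3
π_2 = 0.28·π_1 + 0.28·π_2 + 0.44·π_3
Solving with the normalization constraint gives π = (0.3718, 0.3280, 0.3001).
So the stationary probability of Active is 0.3280.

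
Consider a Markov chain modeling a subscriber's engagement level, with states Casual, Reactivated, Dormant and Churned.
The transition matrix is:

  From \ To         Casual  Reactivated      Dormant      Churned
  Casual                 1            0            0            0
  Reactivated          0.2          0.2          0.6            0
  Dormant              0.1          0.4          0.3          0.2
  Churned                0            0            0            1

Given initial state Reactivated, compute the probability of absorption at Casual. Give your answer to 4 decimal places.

0.6250

Let h(s) be the probability of absorption at Casual starting from transient state s. Then h(Casual) = 1 and h(Churned) = 0. By first-step analysis:
h(Reactivated) = 0.2·1 + 0.2·h(Reactivated) + 0.6·h(Dormant)
h(Dormant) = 0.1·1 + 0.4·h(Reactivated) + 0.3·h(Dormant) + 0.2·0
Solving: h(Reactivated) = 0.6250, h(Dormant) = 0.5000.
Starting from Reactivated, the probability is 0.6250.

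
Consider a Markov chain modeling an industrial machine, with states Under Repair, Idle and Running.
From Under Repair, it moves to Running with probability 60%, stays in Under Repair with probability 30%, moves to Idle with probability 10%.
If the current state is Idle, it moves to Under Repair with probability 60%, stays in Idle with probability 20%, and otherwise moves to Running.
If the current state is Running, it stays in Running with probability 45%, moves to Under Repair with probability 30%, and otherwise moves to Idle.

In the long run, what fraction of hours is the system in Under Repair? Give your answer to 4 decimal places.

Let the stationary distribution be π with π = πP and π_1 + π_2 + π_3 = 1.
π_1 = 0.3·π_1 + 0.6·π_2 + 0.3·π_3
π_2 = 0.1·π_1 + 0.2·π_2 + 0.25·π_3
Solving with the normalization constraint gives π = (0.3562, 0.1872, 0.4566).
So the stationary probability of Under Repair is 0.3562.

0.3562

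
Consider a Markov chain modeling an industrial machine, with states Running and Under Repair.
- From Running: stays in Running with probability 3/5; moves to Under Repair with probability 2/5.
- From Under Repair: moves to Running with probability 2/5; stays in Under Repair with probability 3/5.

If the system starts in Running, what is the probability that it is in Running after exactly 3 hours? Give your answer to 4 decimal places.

Propagate the distribution vector 3 hours from Running.
After 0 hours: (1.0000, 0.0000)
After 1 hour: (0.6000, 0.4000)
After 2 hours: (0.5200, 0.4800)
After 3 hours: (0.5040, 0.4960)
P(in Running after 3 hours) = 0.5040

0.5040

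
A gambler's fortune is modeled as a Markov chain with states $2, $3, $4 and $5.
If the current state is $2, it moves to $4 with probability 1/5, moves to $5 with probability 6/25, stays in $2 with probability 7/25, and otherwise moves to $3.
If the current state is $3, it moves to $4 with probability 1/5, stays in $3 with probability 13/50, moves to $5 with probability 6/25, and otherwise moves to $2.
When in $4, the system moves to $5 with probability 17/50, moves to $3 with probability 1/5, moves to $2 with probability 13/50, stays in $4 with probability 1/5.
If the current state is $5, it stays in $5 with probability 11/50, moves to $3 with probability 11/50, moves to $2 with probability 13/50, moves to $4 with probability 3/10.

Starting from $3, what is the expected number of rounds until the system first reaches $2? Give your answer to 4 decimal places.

Let t(s) be the expected number of rounds to first reach $2 from state s, with t($2) = 0. Conditioning on the first round:
t($3) = 1 + 0.26·t($3) + 0.2·t($4) + 0.24·t($5)
t($4) = 1 + 0.2·t($3) + 0.2·t($4) + 0.34·t($5)
t($5) = 1 + 0.22·t($3) + 0.3·t($4) + 0.22·t($5)
Solving: t($3) = 3.5629, t($4) = 3.7209, t($5) = 3.7181.
Expected rounds from $3 to $2: 3.5629.

3.5629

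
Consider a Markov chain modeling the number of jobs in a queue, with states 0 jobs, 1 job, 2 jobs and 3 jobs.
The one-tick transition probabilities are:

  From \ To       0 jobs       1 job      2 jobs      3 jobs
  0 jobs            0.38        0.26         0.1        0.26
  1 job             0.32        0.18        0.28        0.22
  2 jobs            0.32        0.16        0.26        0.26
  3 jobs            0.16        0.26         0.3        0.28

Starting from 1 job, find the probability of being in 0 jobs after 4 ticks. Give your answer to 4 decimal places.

0.2968

Propagate the distribution vector 4 ticks from 1 job.
After 0 ticks: (0.0000, 1.0000, 0.0000, 0.0000)
After 1 tick: (0.3200, 0.1800, 0.2800, 0.2200)
After 2 ticks: (0.3040, 0.2176, 0.2212, 0.2572)
After 3 ticks: (0.2971, 0.2205, 0.2260, 0.2564)
After 4 ticks: (0.2968, 0.2198, 0.2271, 0.2563)
P(in 0 jobs after 4 ticks) = 0.2968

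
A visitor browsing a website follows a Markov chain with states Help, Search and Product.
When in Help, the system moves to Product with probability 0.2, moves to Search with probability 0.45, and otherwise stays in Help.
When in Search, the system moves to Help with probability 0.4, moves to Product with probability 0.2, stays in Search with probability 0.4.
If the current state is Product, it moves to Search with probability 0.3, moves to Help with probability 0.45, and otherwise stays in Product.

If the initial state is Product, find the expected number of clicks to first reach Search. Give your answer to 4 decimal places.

Let t(s) be the expected number of clicks to first reach Search from state s, with t(Search) = 0. Conditioning on the first click:
t(Help) = 1 + 0.35·t(Help) + 0.2·t(Product)
t(Product) = 1 + 0.45·t(Help) + 0.25·t(Product)
Solving: t(Help) = 2.3899, t(Product) = 2.7673.
Expected clicks from Product to Search: 2.7673.

2.7673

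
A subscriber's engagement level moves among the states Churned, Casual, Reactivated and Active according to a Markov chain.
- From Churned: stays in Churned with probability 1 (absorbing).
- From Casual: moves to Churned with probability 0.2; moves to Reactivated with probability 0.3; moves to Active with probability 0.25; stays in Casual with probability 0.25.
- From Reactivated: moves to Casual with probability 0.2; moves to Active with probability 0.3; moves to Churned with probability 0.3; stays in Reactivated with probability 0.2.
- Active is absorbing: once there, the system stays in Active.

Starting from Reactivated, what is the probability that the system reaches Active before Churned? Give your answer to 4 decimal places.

Let h(s) be the probability of absorption at Active starting from transient state s. Then h(Active) = 1 and h(Churned) = 0. By first-step analysis:
h(Casual) = 0.2·0 + 0.25·h(Casual) + 0.3·h(Reactivated) + 0.25·1
h(Reactivated) = 0.3·0 + 0.2·h(Casual) + 0.2·h(Reactivated) + 0.3·1
Solving: h(Casual) = 0.5370, h(Reactivated) = 0.5093.
Starting from Reactivated, the probability is 0.5093.

0.5093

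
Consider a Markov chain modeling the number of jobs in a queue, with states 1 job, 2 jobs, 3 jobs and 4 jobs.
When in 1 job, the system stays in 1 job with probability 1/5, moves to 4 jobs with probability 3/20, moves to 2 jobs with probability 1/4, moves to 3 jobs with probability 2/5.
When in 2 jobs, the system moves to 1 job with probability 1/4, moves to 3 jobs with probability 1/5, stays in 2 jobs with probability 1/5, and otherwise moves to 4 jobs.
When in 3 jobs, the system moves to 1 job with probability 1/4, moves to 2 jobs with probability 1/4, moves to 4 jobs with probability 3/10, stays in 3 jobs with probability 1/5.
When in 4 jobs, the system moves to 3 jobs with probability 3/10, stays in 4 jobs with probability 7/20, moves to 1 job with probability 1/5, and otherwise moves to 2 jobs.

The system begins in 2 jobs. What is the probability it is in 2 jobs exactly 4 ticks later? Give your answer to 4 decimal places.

Propagate the distribution vector 4 ticks from 2 jobs.
After 0 ticks: (0.0000, 1.0000, 0.0000, 0.0000)
After 1 tick: (0.2500, 0.2000, 0.2000, 0.3500)
After 2 ticks: (0.2200, 0.2050, 0.2850, 0.2900)
After 3 ticks: (0.2245, 0.2108, 0.2730, 0.2918)
After 4 ticks: (0.2242, 0.2103, 0.2741, 0.2915)
P(in 2 jobs after 4 ticks) = 0.2103

0.2103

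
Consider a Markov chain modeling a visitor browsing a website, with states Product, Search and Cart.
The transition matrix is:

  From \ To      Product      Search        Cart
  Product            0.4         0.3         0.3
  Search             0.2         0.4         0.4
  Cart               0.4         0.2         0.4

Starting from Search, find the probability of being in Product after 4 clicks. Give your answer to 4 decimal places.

0.3416

Propagate the distribution vector 4 clicks from Search.
After 0 clicks: (0.0000, 1.0000, 0.0000)
After 1 click: (0.2000, 0.4000, 0.4000)
After 2 clicks: (0.3200, 0.3000, 0.3800)
After 3 clicks: (0.3400, 0.2920, 0.3680)
After 4 clicks: (0.3416, 0.2924, 0.3660)
P(in Product after 4 clicks) = 0.3416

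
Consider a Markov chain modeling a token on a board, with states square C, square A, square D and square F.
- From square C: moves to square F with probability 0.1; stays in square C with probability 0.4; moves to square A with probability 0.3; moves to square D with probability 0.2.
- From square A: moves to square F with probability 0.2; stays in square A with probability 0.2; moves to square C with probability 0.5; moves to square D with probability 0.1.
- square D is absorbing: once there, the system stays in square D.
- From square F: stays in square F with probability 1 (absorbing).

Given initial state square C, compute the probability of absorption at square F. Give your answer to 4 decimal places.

Let h(s) be the probability of absorption at square F starting from transient state s. Then h(square F) = 1 and h(square D) = 0. By first-step analysis:
h(square C) = 0.4·h(square C) + 0.3·h(square A) + 0.2·0 + 0.1·1
h(square A) = 0.5·h(square C) + 0.2·h(square A) + 0.1·0 + 0.2·1
Solving: h(square C) = 0.4242, h(square A) = 0.5152.
Starting from square C, the probability is 0.4242.

0.4242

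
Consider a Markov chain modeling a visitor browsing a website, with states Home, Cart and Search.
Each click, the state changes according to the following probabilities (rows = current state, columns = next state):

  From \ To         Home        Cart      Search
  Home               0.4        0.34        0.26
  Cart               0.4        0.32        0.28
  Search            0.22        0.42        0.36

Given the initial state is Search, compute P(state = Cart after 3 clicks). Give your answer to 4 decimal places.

0.3571

Propagate the distribution vector 3 clicks from Search.
After 0 clicks: (0.0000, 0.0000, 1.0000)
After 1 click: (0.2200, 0.4200, 0.3600)
After 2 clicks: (0.3352, 0.3604, 0.3044)
After 3 clicks: (0.3452, 0.3571, 0.2976)
P(in Cart after 3 clicks) = 0.3571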